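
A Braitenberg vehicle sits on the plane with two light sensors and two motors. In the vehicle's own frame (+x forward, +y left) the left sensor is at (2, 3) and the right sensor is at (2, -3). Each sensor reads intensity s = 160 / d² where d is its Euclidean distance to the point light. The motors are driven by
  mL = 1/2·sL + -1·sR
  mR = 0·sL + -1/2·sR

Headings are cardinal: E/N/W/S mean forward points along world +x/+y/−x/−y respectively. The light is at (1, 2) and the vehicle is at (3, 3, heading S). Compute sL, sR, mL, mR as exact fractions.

left sensor world pos  = (6, 1); dL² = 26
right sensor world pos = (0, 1); dR² = 2
sL = 160/26 = 80/13
sR = 160/2 = 80
mL = 1/2·sL + -1·sR = -1000/13
mR = 0·sL + -1/2·sR = -40

80/13 80 -1000/13 -40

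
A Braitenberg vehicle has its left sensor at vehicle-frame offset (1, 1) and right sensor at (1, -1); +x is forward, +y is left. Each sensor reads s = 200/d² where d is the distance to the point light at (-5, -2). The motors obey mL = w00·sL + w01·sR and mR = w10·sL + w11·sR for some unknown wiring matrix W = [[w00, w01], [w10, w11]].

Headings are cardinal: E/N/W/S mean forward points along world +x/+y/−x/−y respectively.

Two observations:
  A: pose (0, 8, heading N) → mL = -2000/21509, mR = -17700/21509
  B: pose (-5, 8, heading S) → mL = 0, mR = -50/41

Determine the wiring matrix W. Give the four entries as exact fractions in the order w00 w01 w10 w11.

obs A: pose=(0,8,N) → sL=200/137, sR=200/157, mL=-2000/21509, mR=-17700/21509
obs B: pose=(-5,8,S) → sL=100/41, sR=100/41, mL=0, mR=-50/41
sensor matrix S = [[200/137, 200/157], [100/41, 100/41]]; det S = 400000/881869
solve [mL_A; mL_B] = S·[w00; w01] and [mR_A; mR_B] = S·[w10; w11]:
  w00 = -1/2, w01 = 1/2, w10 = -1, w11 = 1/2

-1/2 1/2 -1 1/2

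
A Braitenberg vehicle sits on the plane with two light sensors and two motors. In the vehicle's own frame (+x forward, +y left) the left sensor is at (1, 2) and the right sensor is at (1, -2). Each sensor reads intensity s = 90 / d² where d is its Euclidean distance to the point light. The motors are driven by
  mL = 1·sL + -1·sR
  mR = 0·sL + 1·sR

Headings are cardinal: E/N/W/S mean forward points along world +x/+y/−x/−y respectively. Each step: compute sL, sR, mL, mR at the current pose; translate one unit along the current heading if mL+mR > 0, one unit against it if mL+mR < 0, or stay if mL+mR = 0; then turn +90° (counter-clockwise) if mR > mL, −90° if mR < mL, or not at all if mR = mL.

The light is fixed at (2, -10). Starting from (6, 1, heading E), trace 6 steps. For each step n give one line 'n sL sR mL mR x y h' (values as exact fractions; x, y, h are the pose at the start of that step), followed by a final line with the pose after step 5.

0 45/97 45/53 -1980/5141 45/53 6 1 E
1 10/17 90/193 400/3281 90/193 7 1 N
2 45/58 45/106 540/1537 45/106 7 2 W
3 90/157 18/25 -576/3925 18/25 6 2 S
4 45/97 45/53 -1980/5141 45/53 6 1 E
5 10/17 90/193 400/3281 90/193 7 1 N
final 7 2 W

n=0: pose=(6,1,E); sL=45/97, sR=45/53; mL=-1980/5141, mR=45/53; mL+mR=45/97 → advance +1; mR−mL=6345/5141 → turn +1·90°
n=1: pose=(7,1,N); sL=10/17, sR=90/193; mL=400/3281, mR=90/193; mL+mR=10/17 → advance +1; mR−mL=1130/3281 → turn +1·90°
n=2: pose=(7,2,W); sL=45/58, sR=45/106; mL=540/1537, mR=45/106; mL+mR=45/58 → advance +1; mR−mL=225/3074 → turn +1·90°
n=3: pose=(6,2,S); sL=90/157, sR=18/25; mL=-576/3925, mR=18/25; mL+mR=90/157 → advance +1; mR−mL=3402/3925 → turn +1·90°
n=4: pose=(6,1,E); sL=45/97, sR=45/53; mL=-1980/5141, mR=45/53; mL+mR=45/97 → advance +1; mR−mL=6345/5141 → turn +1·90°
n=5: pose=(7,1,N); sL=10/17, sR=90/193; mL=400/3281, mR=90/193; mL+mR=10/17 → advance +1; mR−mL=1130/3281 → turn +1·90°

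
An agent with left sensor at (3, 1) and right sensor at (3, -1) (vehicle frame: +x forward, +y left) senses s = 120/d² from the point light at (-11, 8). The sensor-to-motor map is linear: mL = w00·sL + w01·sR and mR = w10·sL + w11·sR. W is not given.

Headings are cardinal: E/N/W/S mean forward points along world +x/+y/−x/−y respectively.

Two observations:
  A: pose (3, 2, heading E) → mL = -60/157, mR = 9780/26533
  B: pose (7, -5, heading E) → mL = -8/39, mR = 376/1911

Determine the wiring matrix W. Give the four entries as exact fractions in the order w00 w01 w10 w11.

-1 0 1/2 1/2

obs A: pose=(3,2,E) → sL=60/157, sR=60/169, mL=-60/157, mR=9780/26533
obs B: pose=(7,-5,E) → sL=8/39, sR=120/637, mL=-8/39, mR=376/1911
sensor matrix S = [[60/157, 60/169], [8/39, 120/637]]; det S = -14080/16901521
solve [mL_A; mL_B] = S·[w00; w01] and [mR_A; mR_B] = S·[w10; w11]:
  w00 = -1, w01 = 0, w10 = 1/2, w11 = 1/2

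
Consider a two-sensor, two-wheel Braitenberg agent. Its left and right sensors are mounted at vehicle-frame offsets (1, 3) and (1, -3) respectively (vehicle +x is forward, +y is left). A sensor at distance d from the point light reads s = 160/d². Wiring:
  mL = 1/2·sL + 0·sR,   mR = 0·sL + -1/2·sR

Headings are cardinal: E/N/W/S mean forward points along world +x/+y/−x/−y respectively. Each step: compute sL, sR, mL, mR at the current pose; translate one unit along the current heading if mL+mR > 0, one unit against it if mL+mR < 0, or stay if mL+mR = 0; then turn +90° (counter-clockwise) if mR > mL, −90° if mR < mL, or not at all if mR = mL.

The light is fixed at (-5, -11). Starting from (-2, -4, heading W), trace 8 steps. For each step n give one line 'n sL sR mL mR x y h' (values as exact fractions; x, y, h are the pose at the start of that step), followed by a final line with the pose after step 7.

0 8 20/13 4 -10/13 -2 -4 W
1 32/13 160/89 16/13 -80/89 -3 -4 N
2 16/13 80/17 8/13 -40/17 -3 -3 E
3 32/13 160/53 16/13 -80/53 -4 -3 S
4 40/9 10/9 20/9 -5/9 -4 -2 W
5 160/109 160/109 80/109 -80/109 -5 -2 N
6 32/29 160/37 16/29 -80/37 -5 -2 E
7 40/17 2 20/17 -1 -6 -2 S
final -6 -3 W

n=0: pose=(-2,-4,W); sL=8, sR=20/13; mL=4, mR=-10/13; mL+mR=42/13 → advance +1; mR−mL=-62/13 → turn -1·90°
n=1: pose=(-3,-4,N); sL=32/13, sR=160/89; mL=16/13, mR=-80/89; mL+mR=384/1157 → advance +1; mR−mL=-2464/1157 → turn -1·90°
n=2: pose=(-3,-3,E); sL=16/13, sR=80/17; mL=8/13, mR=-40/17; mL+mR=-384/221 → advance -1; mR−mL=-656/221 → turn -1·90°
n=3: pose=(-4,-3,S); sL=32/13, sR=160/53; mL=16/13, mR=-80/53; mL+mR=-192/689 → advance -1; mR−mL=-1888/689 → turn -1·90°
n=4: pose=(-4,-2,W); sL=40/9, sR=10/9; mL=20/9, mR=-5/9; mL+mR=5/3 → advance +1; mR−mL=-25/9 → turn -1·90°
n=5: pose=(-5,-2,N); sL=160/109, sR=160/109; mL=80/109, mR=-80/109; mL+mR=0 → advance +0; mR−mL=-160/109 → turn -1·90°
n=6: pose=(-5,-2,E); sL=32/29, sR=160/37; mL=16/29, mR=-80/37; mL+mR=-1728/1073 → advance -1; mR−mL=-2912/1073 → turn -1·90°
n=7: pose=(-6,-2,S); sL=40/17, sR=2; mL=20/17, mR=-1; mL+mR=3/17 → advance +1; mR−mL=-37/17 → turn -1·90°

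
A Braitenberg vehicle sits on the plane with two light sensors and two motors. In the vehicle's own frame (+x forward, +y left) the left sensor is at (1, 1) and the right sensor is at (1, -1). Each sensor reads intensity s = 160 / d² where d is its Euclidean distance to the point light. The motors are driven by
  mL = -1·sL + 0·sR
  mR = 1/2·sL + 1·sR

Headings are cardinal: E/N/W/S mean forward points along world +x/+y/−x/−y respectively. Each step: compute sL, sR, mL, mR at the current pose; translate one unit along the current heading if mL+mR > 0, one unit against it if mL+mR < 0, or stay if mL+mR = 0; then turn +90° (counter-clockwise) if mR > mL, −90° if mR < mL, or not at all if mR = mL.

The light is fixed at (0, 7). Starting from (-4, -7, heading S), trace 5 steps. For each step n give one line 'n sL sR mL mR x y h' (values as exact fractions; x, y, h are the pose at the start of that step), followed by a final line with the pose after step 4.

n=0: pose=(-4,-7,S); sL=80/117, sR=16/25; mL=-80/117, mR=2872/2925; mL+mR=872/2925 → advance +1; mR−mL=1624/975 → turn +1·90°
n=1: pose=(-4,-8,E); sL=32/41, sR=32/53; mL=-32/41, mR=2160/2173; mL+mR=464/2173 → advance +1; mR−mL=3856/2173 → turn +1·90°
n=2: pose=(-3,-8,N); sL=40/53, sR=4/5; mL=-40/53, mR=312/265; mL+mR=112/265 → advance +1; mR−mL=512/265 → turn +1·90°
n=3: pose=(-3,-7,W); sL=160/241, sR=32/37; mL=-160/241, mR=10672/8917; mL+mR=4752/8917 → advance +1; mR−mL=16592/8917 → turn +1·90°
n=4: pose=(-4,-7,S); sL=80/117, sR=16/25; mL=-80/117, mR=2872/2925; mL+mR=872/2925 → advance +1; mR−mL=1624/975 → turn +1·90°

0 80/117 16/25 -80/117 2872/2925 -4 -7 S
1 32/41 32/53 -32/41 2160/2173 -4 -8 E
2 40/53 4/5 -40/53 312/265 -3 -8 N
3 160/241 32/37 -160/241 10672/8917 -3 -7 W
4 80/117 16/25 -80/117 2872/2925 -4 -7 S
final -4 -8 E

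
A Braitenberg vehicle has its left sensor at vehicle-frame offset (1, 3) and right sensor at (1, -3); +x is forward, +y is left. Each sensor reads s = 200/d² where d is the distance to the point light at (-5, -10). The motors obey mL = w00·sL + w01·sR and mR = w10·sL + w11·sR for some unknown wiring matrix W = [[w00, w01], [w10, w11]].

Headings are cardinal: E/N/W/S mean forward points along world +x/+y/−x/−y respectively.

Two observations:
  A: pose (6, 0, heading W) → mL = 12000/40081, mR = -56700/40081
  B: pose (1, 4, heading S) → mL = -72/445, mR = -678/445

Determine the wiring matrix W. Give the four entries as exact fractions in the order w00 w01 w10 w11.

1/2 -1/2 -1/2 -1

obs A: pose=(6,0,W) → sL=200/149, sR=200/269, mL=12000/40081, mR=-56700/40081
obs B: pose=(1,4,S) → sL=4/5, sR=100/89, mL=-72/445, mR=-678/445
sensor matrix S = [[200/149, 200/269], [4/5, 100/89]]; det S = 3258240/3567209
solve [mL_A; mL_B] = S·[w00; w01] and [mR_A; mR_B] = S·[w10; w11]:
  w00 = 1/2, w01 = -1/2, w10 = -1/2, w11 = -1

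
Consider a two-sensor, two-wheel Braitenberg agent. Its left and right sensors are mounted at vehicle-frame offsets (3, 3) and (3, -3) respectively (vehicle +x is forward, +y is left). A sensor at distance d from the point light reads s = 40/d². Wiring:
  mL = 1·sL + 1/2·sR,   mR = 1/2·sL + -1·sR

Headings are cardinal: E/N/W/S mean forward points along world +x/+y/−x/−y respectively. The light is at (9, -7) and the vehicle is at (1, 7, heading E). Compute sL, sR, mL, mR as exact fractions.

left sensor world pos  = (4, 10); dL² = 314
right sensor world pos = (4, 4); dR² = 146
sL = 40/314 = 20/157
sR = 40/146 = 20/73
mL = 1·sL + 1/2·sR = 3030/11461
mR = 1/2·sL + -1·sR = -2410/11461

20/157 20/73 3030/11461 -2410/11461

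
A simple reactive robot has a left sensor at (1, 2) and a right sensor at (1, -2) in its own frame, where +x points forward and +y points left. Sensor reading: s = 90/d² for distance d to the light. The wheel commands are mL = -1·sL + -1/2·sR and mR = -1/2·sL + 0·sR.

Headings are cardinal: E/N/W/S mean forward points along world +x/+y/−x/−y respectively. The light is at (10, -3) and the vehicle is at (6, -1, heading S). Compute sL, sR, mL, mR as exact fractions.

18 90/37 -711/37 -9

left sensor world pos  = (8, -2); dL² = 5
right sensor world pos = (4, -2); dR² = 37
sL = 90/5 = 18
sR = 90/37 = 90/37
mL = -1·sL + -1/2·sR = -711/37
mR = -1/2·sL + 0·sR = -9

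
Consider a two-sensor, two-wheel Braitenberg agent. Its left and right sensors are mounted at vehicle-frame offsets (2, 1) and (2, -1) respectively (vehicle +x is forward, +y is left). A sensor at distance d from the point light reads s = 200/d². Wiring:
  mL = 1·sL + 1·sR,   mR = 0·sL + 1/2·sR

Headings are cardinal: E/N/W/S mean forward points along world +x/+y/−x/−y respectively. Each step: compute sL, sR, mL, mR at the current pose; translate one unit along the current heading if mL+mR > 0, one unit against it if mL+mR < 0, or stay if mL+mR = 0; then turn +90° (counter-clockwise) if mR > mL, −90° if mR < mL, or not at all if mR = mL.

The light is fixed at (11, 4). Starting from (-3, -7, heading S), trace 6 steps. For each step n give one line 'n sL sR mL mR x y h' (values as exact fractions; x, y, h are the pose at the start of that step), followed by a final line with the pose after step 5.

n=0: pose=(-3,-7,S); sL=100/169, sR=100/197; mL=36600/33293, mR=50/197; mL+mR=45050/33293 → advance +1; mR−mL=-28150/33293 → turn -1·90°
n=1: pose=(-3,-8,W); sL=8/17, sR=200/377; mL=6416/6409, mR=100/377; mL+mR=8116/6409 → advance +1; mR−mL=-4716/6409 → turn -1·90°
n=2: pose=(-4,-8,N); sL=50/89, sR=25/37; mL=4075/3293, mR=25/74; mL+mR=10375/6586 → advance +1; mR−mL=-5925/6586 → turn -1·90°
n=3: pose=(-4,-7,E); sL=200/269, sR=200/313; mL=116400/84197, mR=100/313; mL+mR=143300/84197 → advance +1; mR−mL=-89500/84197 → turn -1·90°
n=4: pose=(-3,-7,S); sL=100/169, sR=100/197; mL=36600/33293, mR=50/197; mL+mR=45050/33293 → advance +1; mR−mL=-28150/33293 → turn -1·90°
n=5: pose=(-3,-8,W); sL=8/17, sR=200/377; mL=6416/6409, mR=100/377; mL+mR=8116/6409 → advance +1; mR−mL=-4716/6409 → turn -1·90°

0 100/169 100/197 36600/33293 50/197 -3 -7 S
1 8/17 200/377 6416/6409 100/377 -3 -8 W
2 50/89 25/37 4075/3293 25/74 -4 -8 N
3 200/269 200/313 116400/84197 100/313 -4 -7 E
4 100/169 100/197 36600/33293 50/197 -3 -7 S
5 8/17 200/377 6416/6409 100/377 -3 -8 W
final -4 -8 N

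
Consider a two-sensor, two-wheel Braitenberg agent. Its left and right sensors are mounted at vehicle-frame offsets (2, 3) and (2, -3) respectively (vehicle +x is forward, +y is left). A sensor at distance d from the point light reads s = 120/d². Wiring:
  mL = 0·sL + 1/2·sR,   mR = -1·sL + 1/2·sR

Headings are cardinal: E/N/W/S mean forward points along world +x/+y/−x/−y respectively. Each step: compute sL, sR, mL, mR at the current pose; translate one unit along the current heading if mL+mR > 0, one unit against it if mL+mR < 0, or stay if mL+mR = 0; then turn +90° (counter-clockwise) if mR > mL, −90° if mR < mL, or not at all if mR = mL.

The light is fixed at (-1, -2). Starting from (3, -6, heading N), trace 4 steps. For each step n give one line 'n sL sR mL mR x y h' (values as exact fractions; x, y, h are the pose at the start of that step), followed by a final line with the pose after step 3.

n=0: pose=(3,-6,N); sL=24, sR=120/53; mL=60/53, mR=-1212/53; mL+mR=-1152/53 → advance -1; mR−mL=-24 → turn -1·90°
n=1: pose=(3,-7,E); sL=3, sR=6/5; mL=3/5, mR=-12/5; mL+mR=-9/5 → advance -1; mR−mL=-3 → turn -1·90°
n=2: pose=(2,-7,S); sL=24/17, sR=120/49; mL=60/49, mR=-156/833; mL+mR=864/833 → advance +1; mR−mL=-24/17 → turn -1·90°
n=3: pose=(2,-8,W); sL=60/41, sR=12; mL=6, mR=186/41; mL+mR=432/41 → advance +1; mR−mL=-60/41 → turn -1·90°

0 24 120/53 60/53 -1212/53 3 -6 N
1 3 6/5 3/5 -12/5 3 -7 E
2 24/17 120/49 60/49 -156/833 2 -7 S
3 60/41 12 6 186/41 2 -8 W
final 1 -8 N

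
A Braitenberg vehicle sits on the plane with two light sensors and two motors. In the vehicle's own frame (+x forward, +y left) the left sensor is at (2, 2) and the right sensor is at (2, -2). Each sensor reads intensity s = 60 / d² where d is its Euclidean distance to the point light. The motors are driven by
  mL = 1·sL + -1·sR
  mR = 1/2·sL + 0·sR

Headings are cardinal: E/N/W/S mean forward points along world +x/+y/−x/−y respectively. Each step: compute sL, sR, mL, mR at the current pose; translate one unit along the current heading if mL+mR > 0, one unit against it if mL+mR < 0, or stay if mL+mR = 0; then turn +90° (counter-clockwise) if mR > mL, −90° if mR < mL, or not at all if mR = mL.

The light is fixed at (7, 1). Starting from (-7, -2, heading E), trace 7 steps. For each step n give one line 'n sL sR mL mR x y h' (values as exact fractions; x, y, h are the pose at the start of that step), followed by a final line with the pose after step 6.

n=0: pose=(-7,-2,E); sL=12/29, sR=60/169; mL=288/4901, mR=6/29; mL+mR=1302/4901 → advance +1; mR−mL=726/4901 → turn +1·90°
n=1: pose=(-6,-2,N); sL=30/113, sR=30/61; mL=-1560/6893, mR=15/113; mL+mR=-645/6893 → advance -1; mR−mL=2475/6893 → turn +1·90°
n=2: pose=(-6,-3,W); sL=20/87, sR=60/229; mL=-640/19923, mR=10/87; mL+mR=550/6641 → advance +1; mR−mL=2930/19923 → turn +1·90°
n=3: pose=(-7,-3,S); sL=1/3, sR=15/73; mL=28/219, mR=1/6; mL+mR=43/146 → advance +1; mR−mL=17/438 → turn +1·90°
n=4: pose=(-7,-4,E); sL=20/51, sR=60/193; mL=800/9843, mR=10/51; mL+mR=910/3281 → advance +1; mR−mL=1130/9843 → turn +1·90°
n=5: pose=(-6,-4,N); sL=10/39, sR=6/13; mL=-8/39, mR=5/39; mL+mR=-1/13 → advance -1; mR−mL=1/3 → turn +1·90°
n=6: pose=(-6,-5,W); sL=60/289, sR=60/241; mL=-2880/69649, mR=30/289; mL+mR=4350/69649 → advance +1; mR−mL=10110/69649 → turn +1·90°

0 12/29 60/169 288/4901 6/29 -7 -2 E
1 30/113 30/61 -1560/6893 15/113 -6 -2 N
2 20/87 60/229 -640/19923 10/87 -6 -3 W
3 1/3 15/73 28/219 1/6 -7 -3 S
4 20/51 60/193 800/9843 10/51 -7 -4 E
5 10/39 6/13 -8/39 5/39 -6 -4 N
6 60/289 60/241 -2880/69649 30/289 -6 -5 W
final -7 -5 S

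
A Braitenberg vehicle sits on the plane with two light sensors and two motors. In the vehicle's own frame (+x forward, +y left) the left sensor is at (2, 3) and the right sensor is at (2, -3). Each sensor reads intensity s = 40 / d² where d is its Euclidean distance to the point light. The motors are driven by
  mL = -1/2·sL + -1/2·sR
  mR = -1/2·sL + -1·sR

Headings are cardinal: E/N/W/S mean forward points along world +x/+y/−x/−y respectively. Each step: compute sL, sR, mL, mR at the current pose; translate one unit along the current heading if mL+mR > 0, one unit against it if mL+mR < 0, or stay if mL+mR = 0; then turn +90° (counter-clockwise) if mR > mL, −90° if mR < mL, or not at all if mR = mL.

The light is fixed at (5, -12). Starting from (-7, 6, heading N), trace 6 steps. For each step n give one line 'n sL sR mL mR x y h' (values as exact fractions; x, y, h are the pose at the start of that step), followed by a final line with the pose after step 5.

0 8/125 40/481 -4424/60125 -6924/60125 -7 6 N
1 2/25 5/37 -199/1850 -162/925 -7 5 E
2 8/65 40/481 -248/2405 -348/2405 -8 5 S
3 4/45 20/333 -124/1665 -58/555 -8 6 W
4 8/125 40/481 -4424/60125 -6924/60125 -7 6 N
5 2/25 5/37 -199/1850 -162/925 -7 5 E
final -8 5 S

n=0: pose=(-7,6,N); sL=8/125, sR=40/481; mL=-4424/60125, mR=-6924/60125; mL+mR=-11348/60125 → advance -1; mR−mL=-20/481 → turn -1·90°
n=1: pose=(-7,5,E); sL=2/25, sR=5/37; mL=-199/1850, mR=-162/925; mL+mR=-523/1850 → advance -1; mR−mL=-5/74 → turn -1·90°
n=2: pose=(-8,5,S); sL=8/65, sR=40/481; mL=-248/2405, mR=-348/2405; mL+mR=-596/2405 → advance -1; mR−mL=-20/481 → turn -1·90°
n=3: pose=(-8,6,W); sL=4/45, sR=20/333; mL=-124/1665, mR=-58/555; mL+mR=-298/1665 → advance -1; mR−mL=-10/333 → turn -1·90°
n=4: pose=(-7,6,N); sL=8/125, sR=40/481; mL=-4424/60125, mR=-6924/60125; mL+mR=-11348/60125 → advance -1; mR−mL=-20/481 → turn -1·90°
n=5: pose=(-7,5,E); sL=2/25, sR=5/37; mL=-199/1850, mR=-162/925; mL+mR=-523/1850 → advance -1; mR−mL=-5/74 → turn -1·90°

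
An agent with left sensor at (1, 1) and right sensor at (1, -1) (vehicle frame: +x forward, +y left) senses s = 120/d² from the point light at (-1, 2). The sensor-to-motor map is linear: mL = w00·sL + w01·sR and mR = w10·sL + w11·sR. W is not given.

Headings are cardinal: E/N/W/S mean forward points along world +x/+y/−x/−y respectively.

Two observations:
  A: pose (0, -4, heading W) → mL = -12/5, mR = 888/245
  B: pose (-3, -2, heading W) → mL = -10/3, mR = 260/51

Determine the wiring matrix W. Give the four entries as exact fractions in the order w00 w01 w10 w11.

obs A: pose=(0,-4,W) → sL=120/49, sR=24/5, mL=-12/5, mR=888/245
obs B: pose=(-3,-2,W) → sL=60/17, sR=20/3, mL=-10/3, mR=260/51
sensor matrix S = [[120/49, 24/5], [60/17, 20/3]]; det S = -512/833
solve [mL_A; mL_B] = S·[w00; w01] and [mR_A; mR_B] = S·[w10; w11]:
  w00 = 0, w01 = -1/2, w10 = 1/2, w11 = 1/2

0 -1/2 1/2 1/2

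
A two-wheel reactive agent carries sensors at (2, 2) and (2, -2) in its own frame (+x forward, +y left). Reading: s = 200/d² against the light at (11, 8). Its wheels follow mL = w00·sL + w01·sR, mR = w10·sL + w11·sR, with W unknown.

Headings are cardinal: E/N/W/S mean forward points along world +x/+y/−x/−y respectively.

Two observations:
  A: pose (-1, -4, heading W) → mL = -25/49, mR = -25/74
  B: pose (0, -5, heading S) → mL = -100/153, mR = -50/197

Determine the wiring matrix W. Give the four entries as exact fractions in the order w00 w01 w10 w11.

-1 0 0 -1/2

obs A: pose=(-1,-4,W) → sL=25/49, sR=25/37, mL=-25/49, mR=-25/74
obs B: pose=(0,-5,S) → sL=100/153, sR=100/197, mL=-100/153, mR=-50/197
sensor matrix S = [[25/49, 25/37], [100/153, 100/197]]; det S = -9980000/54645633
solve [mL_A; mL_B] = S·[w00; w01] and [mR_A; mR_B] = S·[w10; w11]:
  w00 = -1, w01 = 0, w10 = 0, w11 = -1/2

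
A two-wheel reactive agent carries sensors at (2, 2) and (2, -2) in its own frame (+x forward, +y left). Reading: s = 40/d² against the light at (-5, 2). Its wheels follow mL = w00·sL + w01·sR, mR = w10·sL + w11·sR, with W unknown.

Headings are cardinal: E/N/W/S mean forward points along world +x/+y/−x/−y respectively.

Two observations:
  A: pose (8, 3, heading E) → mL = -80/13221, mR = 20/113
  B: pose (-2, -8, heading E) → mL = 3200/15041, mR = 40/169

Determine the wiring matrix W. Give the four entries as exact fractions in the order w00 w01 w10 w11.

obs A: pose=(8,3,E) → sL=20/117, sR=20/113, mL=-80/13221, mR=20/113
obs B: pose=(-2,-8,E) → sL=40/89, sR=40/169, mL=3200/15041, mR=40/169
sensor matrix S = [[20/117, 20/113], [40/89, 40/169]]; det S = -7772800/198857061
solve [mL_A; mL_B] = S·[w00; w01] and [mR_A; mR_B] = S·[w10; w11]:
  w00 = 1, w01 = -1, w10 = 0, w11 = 1

1 -1 0 1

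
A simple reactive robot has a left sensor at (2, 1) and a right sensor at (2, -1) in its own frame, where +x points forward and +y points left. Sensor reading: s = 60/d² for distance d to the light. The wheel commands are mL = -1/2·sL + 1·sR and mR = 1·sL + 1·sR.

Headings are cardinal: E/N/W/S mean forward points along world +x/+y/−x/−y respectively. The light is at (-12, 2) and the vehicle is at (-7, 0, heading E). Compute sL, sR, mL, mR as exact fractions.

left sensor world pos  = (-5, 1); dL² = 50
right sensor world pos = (-5, -1); dR² = 58
sL = 60/50 = 6/5
sR = 60/58 = 30/29
mL = -1/2·sL + 1·sR = 63/145
mR = 1·sL + 1·sR = 324/145

6/5 30/29 63/145 324/145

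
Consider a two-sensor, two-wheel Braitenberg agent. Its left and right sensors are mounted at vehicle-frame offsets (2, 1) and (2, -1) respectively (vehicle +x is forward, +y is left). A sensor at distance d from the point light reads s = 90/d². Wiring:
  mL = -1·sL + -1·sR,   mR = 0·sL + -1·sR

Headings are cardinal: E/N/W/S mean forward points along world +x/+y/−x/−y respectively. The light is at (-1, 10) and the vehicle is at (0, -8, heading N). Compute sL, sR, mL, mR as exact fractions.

45/128 9/26 -1161/1664 -9/26

left sensor world pos  = (-1, -6); dL² = 256
right sensor world pos = (1, -6); dR² = 260
sL = 90/256 = 45/128
sR = 90/260 = 9/26
mL = -1·sL + -1·sR = -1161/1664
mR = 0·sL + -1·sR = -9/26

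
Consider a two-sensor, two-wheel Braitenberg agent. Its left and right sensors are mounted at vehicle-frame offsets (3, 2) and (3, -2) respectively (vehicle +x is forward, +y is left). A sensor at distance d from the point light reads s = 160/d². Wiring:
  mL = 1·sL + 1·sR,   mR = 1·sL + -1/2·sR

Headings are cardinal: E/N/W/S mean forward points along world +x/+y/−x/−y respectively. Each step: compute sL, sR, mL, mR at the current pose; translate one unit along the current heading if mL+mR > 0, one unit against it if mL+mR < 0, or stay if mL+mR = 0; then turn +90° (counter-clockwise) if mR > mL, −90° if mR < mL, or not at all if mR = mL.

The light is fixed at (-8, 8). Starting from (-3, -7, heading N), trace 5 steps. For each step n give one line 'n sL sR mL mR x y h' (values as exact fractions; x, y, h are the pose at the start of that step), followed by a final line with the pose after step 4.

0 160/153 160/193 55360/29529 18640/29529 -3 -7 N
1 10/13 1/2 33/26 27/52 -3 -6 E
2 160/353 32/61 21056/21533 4112/21533 -2 -6 S
3 80/149 80/89 19040/13261 1160/13261 -2 -7 W
4 160/153 160/193 55360/29529 18640/29529 -3 -7 N
final -3 -6 E

n=0: pose=(-3,-7,N); sL=160/153, sR=160/193; mL=55360/29529, mR=18640/29529; mL+mR=74000/29529 → advance +1; mR−mL=-240/193 → turn -1·90°
n=1: pose=(-3,-6,E); sL=10/13, sR=1/2; mL=33/26, mR=27/52; mL+mR=93/52 → advance +1; mR−mL=-3/4 → turn -1·90°
n=2: pose=(-2,-6,S); sL=160/353, sR=32/61; mL=21056/21533, mR=4112/21533; mL+mR=25168/21533 → advance +1; mR−mL=-48/61 → turn -1·90°
n=3: pose=(-2,-7,W); sL=80/149, sR=80/89; mL=19040/13261, mR=1160/13261; mL+mR=20200/13261 → advance +1; mR−mL=-120/89 → turn -1·90°
n=4: pose=(-3,-7,N); sL=160/153, sR=160/193; mL=55360/29529, mR=18640/29529; mL+mR=74000/29529 → advance +1; mR−mL=-240/193 → turn -1·90°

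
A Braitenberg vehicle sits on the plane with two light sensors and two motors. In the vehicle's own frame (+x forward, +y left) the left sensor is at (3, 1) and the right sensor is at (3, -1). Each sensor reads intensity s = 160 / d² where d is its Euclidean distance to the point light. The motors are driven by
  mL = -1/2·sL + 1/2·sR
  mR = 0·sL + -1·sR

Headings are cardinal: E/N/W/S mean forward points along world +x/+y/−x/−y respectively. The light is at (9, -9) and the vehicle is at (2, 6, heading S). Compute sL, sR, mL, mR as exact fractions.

left sensor world pos  = (3, 3); dL² = 180
right sensor world pos = (1, 3); dR² = 208
sL = 160/180 = 8/9
sR = 160/208 = 10/13
mL = -1/2·sL + 1/2·sR = -7/117
mR = 0·sL + -1·sR = -10/13

8/9 10/13 -7/117 -10/13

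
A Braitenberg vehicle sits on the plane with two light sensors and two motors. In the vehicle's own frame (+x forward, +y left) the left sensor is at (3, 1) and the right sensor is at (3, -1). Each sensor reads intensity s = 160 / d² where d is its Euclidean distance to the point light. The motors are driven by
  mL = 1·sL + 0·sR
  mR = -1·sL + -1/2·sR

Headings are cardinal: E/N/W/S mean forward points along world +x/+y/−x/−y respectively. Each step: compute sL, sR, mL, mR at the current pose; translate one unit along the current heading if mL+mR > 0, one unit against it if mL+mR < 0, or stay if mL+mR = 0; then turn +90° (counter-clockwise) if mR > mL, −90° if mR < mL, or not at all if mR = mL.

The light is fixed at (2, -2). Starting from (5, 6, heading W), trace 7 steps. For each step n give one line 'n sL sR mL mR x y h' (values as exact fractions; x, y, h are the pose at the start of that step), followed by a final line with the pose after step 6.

0 160/49 160/81 160/49 -16880/3969 5 6 W
1 16/13 80/73 16/13 -1688/949 6 6 N
2 160/113 32/17 160/113 -4528/1921 6 5 E
3 5 8 5 -9 5 5 S
4 160/49 160/81 160/49 -16880/3969 5 6 W
5 16/13 80/73 16/13 -1688/949 6 6 N
6 160/113 32/17 160/113 -4528/1921 6 5 E
final 5 5 S

n=0: pose=(5,6,W); sL=160/49, sR=160/81; mL=160/49, mR=-16880/3969; mL+mR=-80/81 → advance -1; mR−mL=-29840/3969 → turn -1·90°
n=1: pose=(6,6,N); sL=16/13, sR=80/73; mL=16/13, mR=-1688/949; mL+mR=-40/73 → advance -1; mR−mL=-2856/949 → turn -1·90°
n=2: pose=(6,5,E); sL=160/113, sR=32/17; mL=160/113, mR=-4528/1921; mL+mR=-16/17 → advance -1; mR−mL=-7248/1921 → turn -1·90°
n=3: pose=(5,5,S); sL=5, sR=8; mL=5, mR=-9; mL+mR=-4 → advance -1; mR−mL=-14 → turn -1·90°
n=4: pose=(5,6,W); sL=160/49, sR=160/81; mL=160/49, mR=-16880/3969; mL+mR=-80/81 → advance -1; mR−mL=-29840/3969 → turn -1·90°
n=5: pose=(6,6,N); sL=16/13, sR=80/73; mL=16/13, mR=-1688/949; mL+mR=-40/73 → advance -1; mR−mL=-2856/949 → turn -1·90°
n=6: pose=(6,5,E); sL=160/113, sR=32/17; mL=160/113, mR=-4528/1921; mL+mR=-16/17 → advance -1; mR−mL=-7248/1921 → turn -1·90°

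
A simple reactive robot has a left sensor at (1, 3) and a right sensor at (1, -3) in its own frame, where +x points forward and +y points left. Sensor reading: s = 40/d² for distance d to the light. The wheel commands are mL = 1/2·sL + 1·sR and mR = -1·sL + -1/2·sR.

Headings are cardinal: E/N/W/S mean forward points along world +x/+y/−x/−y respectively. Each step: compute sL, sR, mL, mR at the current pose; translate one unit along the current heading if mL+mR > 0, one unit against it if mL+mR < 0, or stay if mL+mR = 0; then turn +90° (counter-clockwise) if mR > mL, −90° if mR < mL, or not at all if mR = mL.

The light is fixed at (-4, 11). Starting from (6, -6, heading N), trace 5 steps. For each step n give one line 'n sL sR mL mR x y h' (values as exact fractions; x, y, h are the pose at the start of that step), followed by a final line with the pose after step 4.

n=0: pose=(6,-6,N); sL=8/61, sR=8/85; mL=828/5185, mR=-924/5185; mL+mR=-96/5185 → advance -1; mR−mL=-1752/5185 → turn -1·90°
n=1: pose=(6,-7,E); sL=20/173, sR=20/281; mL=6270/48613, mR=-7350/48613; mL+mR=-1080/48613 → advance -1; mR−mL=-13620/48613 → turn -1·90°
n=2: pose=(5,-7,S); sL=8/101, sR=40/397; mL=5628/40097, mR=-5196/40097; mL+mR=432/40097 → advance +1; mR−mL=-10824/40097 → turn -1·90°
n=3: pose=(5,-8,W); sL=10/137, sR=1/8; mL=177/1096, mR=-297/2192; mL+mR=57/2192 → advance +1; mR−mL=-651/2192 → turn -1·90°
n=4: pose=(4,-8,N); sL=40/349, sR=8/89; mL=4572/31061, mR=-4956/31061; mL+mR=-384/31061 → advance -1; mR−mL=-9528/31061 → turn -1·90°

0 8/61 8/85 828/5185 -924/5185 6 -6 N
1 20/173 20/281 6270/48613 -7350/48613 6 -7 E
2 8/101 40/397 5628/40097 -5196/40097 5 -7 S
3 10/137 1/8 177/1096 -297/2192 5 -8 W
4 40/349 8/89 4572/31061 -4956/31061 4 -8 N
final 4 -9 E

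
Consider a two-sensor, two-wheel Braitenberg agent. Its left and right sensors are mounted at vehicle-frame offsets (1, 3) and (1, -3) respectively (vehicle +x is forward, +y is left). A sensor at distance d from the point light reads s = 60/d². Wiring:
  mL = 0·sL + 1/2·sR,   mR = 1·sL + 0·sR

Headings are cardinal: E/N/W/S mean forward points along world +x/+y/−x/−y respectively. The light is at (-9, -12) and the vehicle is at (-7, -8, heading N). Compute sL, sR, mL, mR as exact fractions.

left sensor world pos  = (-10, -7); dL² = 26
right sensor world pos = (-4, -7); dR² = 50
sL = 60/26 = 30/13
sR = 60/50 = 6/5
mL = 0·sL + 1/2·sR = 3/5
mR = 1·sL + 0·sR = 30/13

30/13 6/5 3/5 30/13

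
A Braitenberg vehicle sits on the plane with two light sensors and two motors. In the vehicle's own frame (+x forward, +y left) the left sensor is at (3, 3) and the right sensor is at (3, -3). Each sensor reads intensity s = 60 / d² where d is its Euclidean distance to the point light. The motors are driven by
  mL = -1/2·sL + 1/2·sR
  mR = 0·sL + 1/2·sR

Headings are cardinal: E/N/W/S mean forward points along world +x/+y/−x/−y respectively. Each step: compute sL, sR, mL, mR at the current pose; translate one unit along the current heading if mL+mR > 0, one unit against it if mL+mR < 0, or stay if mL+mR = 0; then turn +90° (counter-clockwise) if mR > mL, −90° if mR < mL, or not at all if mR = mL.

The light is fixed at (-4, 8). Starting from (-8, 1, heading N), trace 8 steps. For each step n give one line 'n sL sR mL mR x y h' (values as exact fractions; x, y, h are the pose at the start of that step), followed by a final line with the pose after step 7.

0 12/13 60/17 288/221 30/17 -8 1 N
1 6/13 30/29 108/377 15/29 -8 2 W
2 12/17 12/29 -72/493 6/29 -9 2 S
3 3 15/26 -63/52 15/52 -9 1 E
4 60/97 12/5 432/485 6/5 -10 1 N
5 10/27 2/3 4/27 1/3 -10 2 W
6 60/97 60/181 -2520/17557 30/181 -11 2 S
7 15/8 15/29 -315/464 15/58 -11 1 E
final -12 1 N

n=0: pose=(-8,1,N); sL=12/13, sR=60/17; mL=288/221, mR=30/17; mL+mR=678/221 → advance +1; mR−mL=6/13 → turn +1·90°
n=1: pose=(-8,2,W); sL=6/13, sR=30/29; mL=108/377, mR=15/29; mL+mR=303/377 → advance +1; mR−mL=3/13 → turn +1·90°
n=2: pose=(-9,2,S); sL=12/17, sR=12/29; mL=-72/493, mR=6/29; mL+mR=30/493 → advance +1; mR−mL=6/17 → turn +1·90°
n=3: pose=(-9,1,E); sL=3, sR=15/26; mL=-63/52, mR=15/52; mL+mR=-12/13 → advance -1; mR−mL=3/2 → turn +1·90°
n=4: pose=(-10,1,N); sL=60/97, sR=12/5; mL=432/485, mR=6/5; mL+mR=1014/485 → advance +1; mR−mL=30/97 → turn +1·90°
n=5: pose=(-10,2,W); sL=10/27, sR=2/3; mL=4/27, mR=1/3; mL+mR=13/27 → advance +1; mR−mL=5/27 → turn +1·90°
n=6: pose=(-11,2,S); sL=60/97, sR=60/181; mL=-2520/17557, mR=30/181; mL+mR=390/17557 → advance +1; mR−mL=30/97 → turn +1·90°
n=7: pose=(-11,1,E); sL=15/8, sR=15/29; mL=-315/464, mR=15/58; mL+mR=-195/464 → advance -1; mR−mL=15/16 → turn +1·90°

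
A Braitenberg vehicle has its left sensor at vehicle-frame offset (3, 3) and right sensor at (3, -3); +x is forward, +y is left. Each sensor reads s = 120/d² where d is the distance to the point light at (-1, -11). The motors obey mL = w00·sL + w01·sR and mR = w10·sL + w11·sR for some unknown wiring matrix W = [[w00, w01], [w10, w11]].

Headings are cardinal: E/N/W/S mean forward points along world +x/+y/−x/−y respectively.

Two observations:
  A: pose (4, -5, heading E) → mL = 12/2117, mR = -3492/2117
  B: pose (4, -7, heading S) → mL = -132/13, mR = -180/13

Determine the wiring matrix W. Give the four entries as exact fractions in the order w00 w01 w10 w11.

obs A: pose=(4,-5,E) → sL=24/29, sR=120/73, mL=12/2117, mR=-3492/2117
obs B: pose=(4,-7,S) → sL=24/13, sR=24, mL=-132/13, mR=-180/13
sensor matrix S = [[24/29, 120/73], [24/13, 24]]; det S = 463104/27521
solve [mL_A; mL_B] = S·[w00; w01] and [mR_A; mR_B] = S·[w10; w11]:
  w00 = 1, w01 = -1/2, w10 = -1, w11 = -1/2

1 -1/2 -1 -1/2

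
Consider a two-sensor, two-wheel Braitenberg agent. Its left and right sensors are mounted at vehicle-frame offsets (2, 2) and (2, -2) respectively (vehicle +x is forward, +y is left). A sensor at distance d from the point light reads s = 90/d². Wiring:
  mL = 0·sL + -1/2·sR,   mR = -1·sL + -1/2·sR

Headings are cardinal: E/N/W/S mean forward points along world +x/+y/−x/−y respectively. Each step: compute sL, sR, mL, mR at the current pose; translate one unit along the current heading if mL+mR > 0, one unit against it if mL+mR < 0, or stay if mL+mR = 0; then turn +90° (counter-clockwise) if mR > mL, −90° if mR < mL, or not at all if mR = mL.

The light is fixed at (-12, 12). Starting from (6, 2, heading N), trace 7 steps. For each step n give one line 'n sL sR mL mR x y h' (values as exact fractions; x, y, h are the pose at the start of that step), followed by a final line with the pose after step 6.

0 9/32 45/232 -45/464 -351/928 6 2 N
1 90/481 90/569 -45/569 -72855/273689 6 1 E
2 9/53 45/197 -45/394 -5931/20882 5 1 S
3 10/41 90/289 -45/289 -4735/11849 5 2 W
4 9/32 45/232 -45/464 -351/928 6 2 N
5 90/481 90/569 -45/569 -72855/273689 6 1 E
6 9/53 45/197 -45/394 -5931/20882 5 1 S
final 5 2 W

n=0: pose=(6,2,N); sL=9/32, sR=45/232; mL=-45/464, mR=-351/928; mL+mR=-441/928 → advance -1; mR−mL=-9/32 → turn -1·90°
n=1: pose=(6,1,E); sL=90/481, sR=90/569; mL=-45/569, mR=-72855/273689; mL+mR=-94500/273689 → advance -1; mR−mL=-90/481 → turn -1·90°
n=2: pose=(5,1,S); sL=9/53, sR=45/197; mL=-45/394, mR=-5931/20882; mL+mR=-4158/10441 → advance -1; mR−mL=-9/53 → turn -1·90°
n=3: pose=(5,2,W); sL=10/41, sR=90/289; mL=-45/289, mR=-4735/11849; mL+mR=-6580/11849 → advance -1; mR−mL=-10/41 → turn -1·90°
n=4: pose=(6,2,N); sL=9/32, sR=45/232; mL=-45/464, mR=-351/928; mL+mR=-441/928 → advance -1; mR−mL=-9/32 → turn -1·90°
n=5: pose=(6,1,E); sL=90/481, sR=90/569; mL=-45/569, mR=-72855/273689; mL+mR=-94500/273689 → advance -1; mR−mL=-90/481 → turn -1·90°
n=6: pose=(5,1,S); sL=9/53, sR=45/197; mL=-45/394, mR=-5931/20882; mL+mR=-4158/10441 → advance -1; mR−mL=-9/53 → turn -1·90°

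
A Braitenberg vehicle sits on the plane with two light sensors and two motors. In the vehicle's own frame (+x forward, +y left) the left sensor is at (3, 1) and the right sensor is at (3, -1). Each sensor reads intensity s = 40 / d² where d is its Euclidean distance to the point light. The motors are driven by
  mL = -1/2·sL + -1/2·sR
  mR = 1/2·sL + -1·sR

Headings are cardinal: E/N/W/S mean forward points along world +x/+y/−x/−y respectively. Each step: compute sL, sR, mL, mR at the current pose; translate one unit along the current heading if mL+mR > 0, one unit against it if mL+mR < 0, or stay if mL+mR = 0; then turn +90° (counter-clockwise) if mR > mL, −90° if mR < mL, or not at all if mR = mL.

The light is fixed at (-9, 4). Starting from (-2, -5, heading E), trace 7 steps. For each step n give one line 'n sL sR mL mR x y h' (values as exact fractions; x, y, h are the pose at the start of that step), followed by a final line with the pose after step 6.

0 10/41 1/5 -91/410 -16/205 -2 -5 E
1 40/61 8/17 -584/1037 -148/1037 -3 -5 N
2 4/13 4/9 -44/117 -34/117 -3 -6 W
3 40/233 8/41 -1752/9553 -1044/9553 -2 -6 S
4 10/41 1/5 -91/410 -16/205 -2 -5 E
5 40/61 8/17 -584/1037 -148/1037 -3 -5 N
6 4/13 4/9 -44/117 -34/117 -3 -6 W
final -2 -6 S

n=0: pose=(-2,-5,E); sL=10/41, sR=1/5; mL=-91/410, mR=-16/205; mL+mR=-3/10 → advance -1; mR−mL=59/410 → turn +1·90°
n=1: pose=(-3,-5,N); sL=40/61, sR=8/17; mL=-584/1037, mR=-148/1037; mL+mR=-12/17 → advance -1; mR−mL=436/1037 → turn +1·90°
n=2: pose=(-3,-6,W); sL=4/13, sR=4/9; mL=-44/117, mR=-34/117; mL+mR=-2/3 → advance -1; mR−mL=10/117 → turn +1·90°
n=3: pose=(-2,-6,S); sL=40/233, sR=8/41; mL=-1752/9553, mR=-1044/9553; mL+mR=-12/41 → advance -1; mR−mL=708/9553 → turn +1·90°
n=4: pose=(-2,-5,E); sL=10/41, sR=1/5; mL=-91/410, mR=-16/205; mL+mR=-3/10 → advance -1; mR−mL=59/410 → turn +1·90°
n=5: pose=(-3,-5,N); sL=40/61, sR=8/17; mL=-584/1037, mR=-148/1037; mL+mR=-12/17 → advance -1; mR−mL=436/1037 → turn +1·90°
n=6: pose=(-3,-6,W); sL=4/13, sR=4/9; mL=-44/117, mR=-34/117; mL+mR=-2/3 → advance -1; mR−mL=10/117 → turn +1·90°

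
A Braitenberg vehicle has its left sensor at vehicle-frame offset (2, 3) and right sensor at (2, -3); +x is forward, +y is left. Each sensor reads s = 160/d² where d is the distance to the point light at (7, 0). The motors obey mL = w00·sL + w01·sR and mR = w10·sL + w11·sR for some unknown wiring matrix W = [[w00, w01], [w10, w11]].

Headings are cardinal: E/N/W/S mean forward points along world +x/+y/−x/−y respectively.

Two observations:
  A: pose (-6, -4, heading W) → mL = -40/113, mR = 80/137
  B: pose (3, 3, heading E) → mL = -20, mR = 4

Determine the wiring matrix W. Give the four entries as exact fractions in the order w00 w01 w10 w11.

0 -1/2 1 0

obs A: pose=(-6,-4,W) → sL=80/137, sR=80/113, mL=-40/113, mR=80/137
obs B: pose=(3,3,E) → sL=4, sR=40, mL=-20, mR=4
sensor matrix S = [[80/137, 80/113], [4, 40]]; det S = 317760/15481
solve [mL_A; mL_B] = S·[w00; w01] and [mR_A; mR_B] = S·[w10; w11]:
  w00 = 0, w01 = -1/2, w10 = 1, w11 = 0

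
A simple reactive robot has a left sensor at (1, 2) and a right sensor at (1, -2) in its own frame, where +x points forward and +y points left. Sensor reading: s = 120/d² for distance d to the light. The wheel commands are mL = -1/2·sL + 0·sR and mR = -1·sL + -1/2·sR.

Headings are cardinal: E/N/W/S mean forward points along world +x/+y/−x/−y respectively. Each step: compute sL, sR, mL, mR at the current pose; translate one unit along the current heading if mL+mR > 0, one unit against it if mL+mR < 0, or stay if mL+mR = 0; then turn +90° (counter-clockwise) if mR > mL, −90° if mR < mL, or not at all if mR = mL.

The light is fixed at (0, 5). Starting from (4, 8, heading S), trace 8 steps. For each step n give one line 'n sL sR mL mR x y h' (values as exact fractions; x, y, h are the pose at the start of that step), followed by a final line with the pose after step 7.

n=0: pose=(4,8,S); sL=3, sR=15; mL=-3/2, mR=-21/2; mL+mR=-12 → advance -1; mR−mL=-9 → turn -1·90°
n=1: pose=(4,9,W); sL=120/13, sR=8/3; mL=-60/13, mR=-412/39; mL+mR=-592/39 → advance -1; mR−mL=-232/39 → turn -1·90°
n=2: pose=(5,9,N); sL=60/17, sR=60/37; mL=-30/17, mR=-2730/629; mL+mR=-3840/629 → advance -1; mR−mL=-1620/629 → turn -1·90°
n=3: pose=(5,8,E); sL=120/61, sR=120/37; mL=-60/61, mR=-8100/2257; mL+mR=-10320/2257 → advance -1; mR−mL=-5880/2257 → turn -1·90°
n=4: pose=(4,8,S); sL=3, sR=15; mL=-3/2, mR=-21/2; mL+mR=-12 → advance -1; mR−mL=-9 → turn -1·90°
n=5: pose=(4,9,W); sL=120/13, sR=8/3; mL=-60/13, mR=-412/39; mL+mR=-592/39 → advance -1; mR−mL=-232/39 → turn -1·90°
n=6: pose=(5,9,N); sL=60/17, sR=60/37; mL=-30/17, mR=-2730/629; mL+mR=-3840/629 → advance -1; mR−mL=-1620/629 → turn -1·90°
n=7: pose=(5,8,E); sL=120/61, sR=120/37; mL=-60/61, mR=-8100/2257; mL+mR=-10320/2257 → advance -1; mR−mL=-5880/2257 → turn -1·90°

0 3 15 -3/2 -21/2 4 8 S
1 120/13 8/3 -60/13 -412/39 4 9 W
2 60/17 60/37 -30/17 -2730/629 5 9 N
3 120/61 120/37 -60/61 -8100/2257 5 8 E
4 3 15 -3/2 -21/2 4 8 S
5 120/13 8/3 -60/13 -412/39 4 9 W
6 60/17 60/37 -30/17 -2730/629 5 9 N
7 120/61 120/37 -60/61 -8100/2257 5 8 E
final 4 8 S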